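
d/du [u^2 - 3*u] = 2*u - 3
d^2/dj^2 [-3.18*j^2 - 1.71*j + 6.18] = -6.36000000000000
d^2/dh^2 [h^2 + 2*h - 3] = 2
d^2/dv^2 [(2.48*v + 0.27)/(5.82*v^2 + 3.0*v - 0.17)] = ((2.48*v + 0.27)*(11.64*v + 3.0)*(23.28*v + 6.0) - (86.6016*v + 18.0228)*(5.82*v^2 + 3.0*v - 0.17))/(5.82*v^2 + 3.0*v - 0.17)^3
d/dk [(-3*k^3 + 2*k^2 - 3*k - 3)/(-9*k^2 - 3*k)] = (9*k^4 + 6*k^3 - 11*k^2 - 18*k - 3)/(3*k^2*(9*k^2 + 6*k + 1))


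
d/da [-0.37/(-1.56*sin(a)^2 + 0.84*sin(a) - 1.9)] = (0.3108 - 1.1544*sin(a))*cos(a)/(1.56*sin(a)^2 - 0.84*sin(a) + 1.9)^2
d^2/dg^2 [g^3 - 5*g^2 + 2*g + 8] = 6*g - 10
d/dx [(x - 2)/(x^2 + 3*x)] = (-x^2 + 4*x + 6)/(x^2*(x^2 + 6*x + 9))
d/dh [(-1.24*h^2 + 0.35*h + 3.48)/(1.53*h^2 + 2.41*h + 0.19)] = (-3.5239*h^2 - 11.12*h - 8.3203)/(2.3409*h^4 + 7.3746*h^3 + 6.3895*h^2 + 0.9158*h + 0.0361)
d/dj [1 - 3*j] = -3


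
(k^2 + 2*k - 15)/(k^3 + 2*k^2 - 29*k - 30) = (k^2 + 2*k - 15)/(k^3 + 2*k^2 - 29*k - 30)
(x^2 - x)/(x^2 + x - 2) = x/(x + 2)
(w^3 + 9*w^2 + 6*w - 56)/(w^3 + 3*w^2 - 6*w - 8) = (w + 7)/(w + 1)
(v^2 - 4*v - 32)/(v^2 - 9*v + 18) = (v^2 - 4*v - 32)/(v^2 - 9*v + 18)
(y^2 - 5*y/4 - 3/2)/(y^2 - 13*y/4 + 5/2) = (4*y + 3)/(4*y - 5)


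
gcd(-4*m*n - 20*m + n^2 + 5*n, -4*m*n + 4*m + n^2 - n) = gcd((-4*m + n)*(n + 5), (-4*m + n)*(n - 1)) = 4*m - n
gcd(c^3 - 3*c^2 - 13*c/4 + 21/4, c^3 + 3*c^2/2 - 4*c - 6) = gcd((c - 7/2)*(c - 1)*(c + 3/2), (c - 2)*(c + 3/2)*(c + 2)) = c + 3/2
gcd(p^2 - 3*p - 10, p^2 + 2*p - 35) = p - 5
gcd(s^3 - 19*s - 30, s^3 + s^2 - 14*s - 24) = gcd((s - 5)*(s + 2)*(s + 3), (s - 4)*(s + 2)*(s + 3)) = s^2 + 5*s + 6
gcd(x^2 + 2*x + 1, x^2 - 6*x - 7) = x + 1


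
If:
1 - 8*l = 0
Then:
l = 1/8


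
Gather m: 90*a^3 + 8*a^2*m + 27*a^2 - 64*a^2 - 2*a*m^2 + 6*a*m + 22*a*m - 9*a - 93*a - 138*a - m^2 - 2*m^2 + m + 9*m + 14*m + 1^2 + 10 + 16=90*a^3 - 37*a^2 - 240*a + m^2*(-2*a - 3) + m*(8*a^2 + 28*a + 24) + 27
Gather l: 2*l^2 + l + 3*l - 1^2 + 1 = 2*l^2 + 4*l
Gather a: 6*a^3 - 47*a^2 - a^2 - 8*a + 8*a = 6*a^3 - 48*a^2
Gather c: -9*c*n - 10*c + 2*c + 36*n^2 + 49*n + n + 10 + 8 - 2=c*(-9*n - 8) + 36*n^2 + 50*n + 16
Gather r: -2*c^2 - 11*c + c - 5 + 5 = -2*c^2 - 10*c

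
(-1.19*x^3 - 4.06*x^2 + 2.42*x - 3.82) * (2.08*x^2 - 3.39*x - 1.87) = -2.4752*x^5 - 4.4107*x^4 + 21.0223*x^3 - 8.5572*x^2 + 8.4244*x + 7.1434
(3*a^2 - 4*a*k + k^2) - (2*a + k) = 3*a^2 - 4*a*k - 2*a + k^2 - k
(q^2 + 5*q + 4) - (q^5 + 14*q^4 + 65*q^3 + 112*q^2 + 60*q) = -q^5 - 14*q^4 - 65*q^3 - 111*q^2 - 55*q + 4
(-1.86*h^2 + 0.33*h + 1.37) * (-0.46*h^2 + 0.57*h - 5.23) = 0.8556*h^4 - 1.212*h^3 + 9.2857*h^2 - 0.945*h - 7.1651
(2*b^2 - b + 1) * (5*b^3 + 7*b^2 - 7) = 10*b^5 + 9*b^4 - 2*b^3 - 7*b^2 + 7*b - 7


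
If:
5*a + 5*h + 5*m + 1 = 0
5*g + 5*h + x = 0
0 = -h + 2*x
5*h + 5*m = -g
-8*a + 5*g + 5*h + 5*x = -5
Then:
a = 35/188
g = 363/188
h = -165/94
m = 1287/940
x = -165/188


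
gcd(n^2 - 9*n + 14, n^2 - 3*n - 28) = n - 7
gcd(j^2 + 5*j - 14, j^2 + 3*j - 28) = j + 7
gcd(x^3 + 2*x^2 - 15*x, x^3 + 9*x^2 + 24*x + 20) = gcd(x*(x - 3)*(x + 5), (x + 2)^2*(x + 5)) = x + 5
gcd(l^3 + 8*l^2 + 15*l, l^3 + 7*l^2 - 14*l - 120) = l + 5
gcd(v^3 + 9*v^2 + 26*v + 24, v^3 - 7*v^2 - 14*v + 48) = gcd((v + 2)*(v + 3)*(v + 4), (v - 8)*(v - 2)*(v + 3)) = v + 3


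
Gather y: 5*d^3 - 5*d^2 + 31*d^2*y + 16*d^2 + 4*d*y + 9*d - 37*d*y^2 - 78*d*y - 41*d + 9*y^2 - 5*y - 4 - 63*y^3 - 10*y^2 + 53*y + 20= 5*d^3 + 11*d^2 - 32*d - 63*y^3 + y^2*(-37*d - 1) + y*(31*d^2 - 74*d + 48) + 16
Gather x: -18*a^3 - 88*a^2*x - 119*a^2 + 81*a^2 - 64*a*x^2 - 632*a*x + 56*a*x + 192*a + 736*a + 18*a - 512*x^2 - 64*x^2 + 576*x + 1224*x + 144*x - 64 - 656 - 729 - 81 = -18*a^3 - 38*a^2 + 946*a + x^2*(-64*a - 576) + x*(-88*a^2 - 576*a + 1944) - 1530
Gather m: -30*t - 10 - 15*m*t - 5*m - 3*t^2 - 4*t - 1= m*(-15*t - 5) - 3*t^2 - 34*t - 11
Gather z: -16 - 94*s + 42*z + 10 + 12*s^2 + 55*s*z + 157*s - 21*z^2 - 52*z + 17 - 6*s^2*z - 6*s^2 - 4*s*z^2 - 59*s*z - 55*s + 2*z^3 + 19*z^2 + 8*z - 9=6*s^2 + 8*s + 2*z^3 + z^2*(-4*s - 2) + z*(-6*s^2 - 4*s - 2) + 2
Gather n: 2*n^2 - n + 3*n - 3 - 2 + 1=2*n^2 + 2*n - 4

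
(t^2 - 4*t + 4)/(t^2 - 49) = (t^2 - 4*t + 4)/(t^2 - 49)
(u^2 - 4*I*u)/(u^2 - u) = (u - 4*I)/(u - 1)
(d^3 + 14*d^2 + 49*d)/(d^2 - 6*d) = (d^2 + 14*d + 49)/(d - 6)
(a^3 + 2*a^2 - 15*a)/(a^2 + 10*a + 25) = a*(a - 3)/(a + 5)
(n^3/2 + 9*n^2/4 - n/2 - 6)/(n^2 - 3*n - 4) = (-2*n^3 - 9*n^2 + 2*n + 24)/(4*(-n^2 + 3*n + 4))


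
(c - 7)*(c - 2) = c^2 - 9*c + 14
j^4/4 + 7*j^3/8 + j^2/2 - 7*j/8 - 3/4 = (j/4 + 1/2)*(j - 1)*(j + 1)*(j + 3/2)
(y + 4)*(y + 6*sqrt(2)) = y^2 + 4*y + 6*sqrt(2)*y + 24*sqrt(2)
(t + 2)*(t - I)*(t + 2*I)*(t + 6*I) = t^4 + 2*t^3 + 7*I*t^3 - 4*t^2 + 14*I*t^2 - 8*t + 12*I*t + 24*I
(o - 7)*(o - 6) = o^2 - 13*o + 42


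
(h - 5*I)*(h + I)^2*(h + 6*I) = h^4 + 3*I*h^3 + 27*h^2 + 59*I*h - 30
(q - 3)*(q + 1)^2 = q^3 - q^2 - 5*q - 3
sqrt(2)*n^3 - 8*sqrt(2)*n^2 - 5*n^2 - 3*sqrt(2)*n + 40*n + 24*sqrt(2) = (n - 8)*(n - 3*sqrt(2))*(sqrt(2)*n + 1)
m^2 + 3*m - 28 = (m - 4)*(m + 7)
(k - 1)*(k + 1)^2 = k^3 + k^2 - k - 1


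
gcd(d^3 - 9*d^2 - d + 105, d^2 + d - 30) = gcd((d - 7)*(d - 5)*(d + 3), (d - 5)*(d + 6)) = d - 5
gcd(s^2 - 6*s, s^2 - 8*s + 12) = s - 6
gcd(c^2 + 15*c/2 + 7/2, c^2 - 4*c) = 1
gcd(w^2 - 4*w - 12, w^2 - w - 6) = w + 2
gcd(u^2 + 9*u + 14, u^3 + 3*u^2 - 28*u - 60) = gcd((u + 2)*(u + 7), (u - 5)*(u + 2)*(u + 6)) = u + 2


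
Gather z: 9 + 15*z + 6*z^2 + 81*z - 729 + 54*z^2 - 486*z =60*z^2 - 390*z - 720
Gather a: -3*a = -3*a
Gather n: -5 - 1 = -6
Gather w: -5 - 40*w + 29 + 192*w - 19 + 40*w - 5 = 192*w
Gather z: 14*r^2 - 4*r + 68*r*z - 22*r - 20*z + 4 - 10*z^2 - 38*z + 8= 14*r^2 - 26*r - 10*z^2 + z*(68*r - 58) + 12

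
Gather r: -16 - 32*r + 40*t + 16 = -32*r + 40*t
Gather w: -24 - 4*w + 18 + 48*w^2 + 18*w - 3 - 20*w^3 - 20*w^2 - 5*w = -20*w^3 + 28*w^2 + 9*w - 9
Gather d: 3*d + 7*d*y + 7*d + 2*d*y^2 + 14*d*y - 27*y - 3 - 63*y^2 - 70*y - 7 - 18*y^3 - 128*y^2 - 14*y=d*(2*y^2 + 21*y + 10) - 18*y^3 - 191*y^2 - 111*y - 10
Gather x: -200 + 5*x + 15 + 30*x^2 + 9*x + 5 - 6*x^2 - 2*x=24*x^2 + 12*x - 180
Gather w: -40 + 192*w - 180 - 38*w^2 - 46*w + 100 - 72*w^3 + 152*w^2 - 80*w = -72*w^3 + 114*w^2 + 66*w - 120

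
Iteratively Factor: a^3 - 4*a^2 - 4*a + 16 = (a - 4)*(a^2 - 4) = (a - 4)*(a - 2)*(a + 2)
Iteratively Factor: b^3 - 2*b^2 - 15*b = (b + 3)*(b^2 - 5*b) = (b - 5)*(b + 3)*(b)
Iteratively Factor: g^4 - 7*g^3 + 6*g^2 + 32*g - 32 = (g - 4)*(g^3 - 3*g^2 - 6*g + 8) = (g - 4)*(g + 2)*(g^2 - 5*g + 4) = (g - 4)^2*(g + 2)*(g - 1)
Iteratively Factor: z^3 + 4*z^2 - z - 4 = (z + 1)*(z^2 + 3*z - 4) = (z - 1)*(z + 1)*(z + 4)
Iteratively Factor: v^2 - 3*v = (v)*(v - 3)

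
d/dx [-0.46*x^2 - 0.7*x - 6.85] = -0.92*x - 0.7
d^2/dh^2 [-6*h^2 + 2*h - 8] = -12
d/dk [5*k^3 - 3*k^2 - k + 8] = 15*k^2 - 6*k - 1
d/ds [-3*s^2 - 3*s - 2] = -6*s - 3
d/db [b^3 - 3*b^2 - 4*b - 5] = 3*b^2 - 6*b - 4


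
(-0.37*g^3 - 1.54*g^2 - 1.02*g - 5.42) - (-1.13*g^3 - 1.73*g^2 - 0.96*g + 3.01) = 0.76*g^3 + 0.19*g^2 - 0.0600000000000001*g - 8.43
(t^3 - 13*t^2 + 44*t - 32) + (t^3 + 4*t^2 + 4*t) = 2*t^3 - 9*t^2 + 48*t - 32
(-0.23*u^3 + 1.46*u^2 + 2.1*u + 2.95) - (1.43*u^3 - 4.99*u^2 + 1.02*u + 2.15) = -1.66*u^3 + 6.45*u^2 + 1.08*u + 0.8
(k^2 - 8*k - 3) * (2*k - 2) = 2*k^3 - 18*k^2 + 10*k + 6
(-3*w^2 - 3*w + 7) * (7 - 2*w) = 6*w^3 - 15*w^2 - 35*w + 49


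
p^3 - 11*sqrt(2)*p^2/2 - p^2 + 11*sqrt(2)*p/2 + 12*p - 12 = (p - 1)*(p - 4*sqrt(2))*(p - 3*sqrt(2)/2)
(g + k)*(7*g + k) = 7*g^2 + 8*g*k + k^2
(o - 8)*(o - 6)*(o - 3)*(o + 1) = o^4 - 16*o^3 + 73*o^2 - 54*o - 144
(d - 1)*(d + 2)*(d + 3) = d^3 + 4*d^2 + d - 6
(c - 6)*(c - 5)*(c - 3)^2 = c^4 - 17*c^3 + 105*c^2 - 279*c + 270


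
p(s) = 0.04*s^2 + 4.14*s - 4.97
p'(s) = 0.08*s + 4.14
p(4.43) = 14.16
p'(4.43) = 4.49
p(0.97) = -0.92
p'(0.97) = 4.22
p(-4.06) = -21.12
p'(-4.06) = 3.82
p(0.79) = -1.67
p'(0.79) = 4.20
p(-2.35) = -14.48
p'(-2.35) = 3.95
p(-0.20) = -5.80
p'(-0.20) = 4.12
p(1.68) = 2.10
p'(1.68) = 4.27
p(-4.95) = -24.48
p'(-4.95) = 3.74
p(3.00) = 7.81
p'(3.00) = 4.38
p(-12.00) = -48.89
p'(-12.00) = 3.18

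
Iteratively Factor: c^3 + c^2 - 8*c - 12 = (c - 3)*(c^2 + 4*c + 4) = (c - 3)*(c + 2)*(c + 2)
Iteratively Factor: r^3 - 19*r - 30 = (r + 2)*(r^2 - 2*r - 15) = (r + 2)*(r + 3)*(r - 5)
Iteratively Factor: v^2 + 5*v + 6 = (v + 3)*(v + 2)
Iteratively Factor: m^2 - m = (m)*(m - 1)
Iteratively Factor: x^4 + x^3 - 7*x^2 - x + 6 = (x - 1)*(x^3 + 2*x^2 - 5*x - 6) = (x - 2)*(x - 1)*(x^2 + 4*x + 3) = (x - 2)*(x - 1)*(x + 3)*(x + 1)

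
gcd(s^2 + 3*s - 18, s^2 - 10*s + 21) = s - 3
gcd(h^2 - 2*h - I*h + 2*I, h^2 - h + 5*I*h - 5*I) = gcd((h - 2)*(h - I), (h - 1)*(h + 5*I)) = 1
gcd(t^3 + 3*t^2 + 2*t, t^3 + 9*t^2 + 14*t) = t^2 + 2*t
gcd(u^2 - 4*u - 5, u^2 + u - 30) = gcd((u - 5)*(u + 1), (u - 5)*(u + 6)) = u - 5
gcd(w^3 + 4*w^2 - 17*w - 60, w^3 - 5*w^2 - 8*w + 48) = w^2 - w - 12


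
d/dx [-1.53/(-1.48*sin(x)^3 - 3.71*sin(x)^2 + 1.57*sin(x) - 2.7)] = (-6.7932*sin(x)^2 - 11.3526*sin(x) + 2.4021)*cos(x)/(1.48*sin(x)^3 + 3.71*sin(x)^2 - 1.57*sin(x) + 2.7)^2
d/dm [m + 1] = 1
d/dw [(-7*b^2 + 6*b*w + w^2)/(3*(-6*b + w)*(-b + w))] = -13*b/(108*b^2 - 36*b*w + 3*w^2)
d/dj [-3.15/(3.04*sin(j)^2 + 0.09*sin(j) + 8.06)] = (19.152*sin(j) + 0.2835)*cos(j)/(3.04*sin(j)^2 + 0.09*sin(j) + 8.06)^2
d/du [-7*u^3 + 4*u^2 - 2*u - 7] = -21*u^2 + 8*u - 2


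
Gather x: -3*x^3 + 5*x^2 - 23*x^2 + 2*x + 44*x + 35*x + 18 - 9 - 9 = -3*x^3 - 18*x^2 + 81*x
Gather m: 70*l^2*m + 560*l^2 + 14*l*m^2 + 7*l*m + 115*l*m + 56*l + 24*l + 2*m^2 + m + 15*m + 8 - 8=560*l^2 + 80*l + m^2*(14*l + 2) + m*(70*l^2 + 122*l + 16)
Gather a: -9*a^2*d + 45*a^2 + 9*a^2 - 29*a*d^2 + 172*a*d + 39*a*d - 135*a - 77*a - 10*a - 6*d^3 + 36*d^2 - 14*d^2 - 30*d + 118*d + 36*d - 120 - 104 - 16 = a^2*(54 - 9*d) + a*(-29*d^2 + 211*d - 222) - 6*d^3 + 22*d^2 + 124*d - 240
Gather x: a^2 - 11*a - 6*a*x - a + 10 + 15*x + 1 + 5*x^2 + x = a^2 - 12*a + 5*x^2 + x*(16 - 6*a) + 11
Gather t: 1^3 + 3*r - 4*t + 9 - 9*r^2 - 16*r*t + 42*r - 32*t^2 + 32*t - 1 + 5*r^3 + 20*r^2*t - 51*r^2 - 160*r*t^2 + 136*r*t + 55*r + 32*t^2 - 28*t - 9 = 5*r^3 - 60*r^2 - 160*r*t^2 + 100*r + t*(20*r^2 + 120*r)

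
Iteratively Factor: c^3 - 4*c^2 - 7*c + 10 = (c + 2)*(c^2 - 6*c + 5) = (c - 1)*(c + 2)*(c - 5)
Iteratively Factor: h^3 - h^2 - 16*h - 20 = (h - 5)*(h^2 + 4*h + 4) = (h - 5)*(h + 2)*(h + 2)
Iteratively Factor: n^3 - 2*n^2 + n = (n)*(n^2 - 2*n + 1) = n*(n - 1)*(n - 1)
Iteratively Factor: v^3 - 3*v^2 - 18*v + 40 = (v - 5)*(v^2 + 2*v - 8) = (v - 5)*(v - 2)*(v + 4)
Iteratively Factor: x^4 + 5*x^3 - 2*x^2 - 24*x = (x - 2)*(x^3 + 7*x^2 + 12*x) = (x - 2)*(x + 4)*(x^2 + 3*x) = (x - 2)*(x + 3)*(x + 4)*(x)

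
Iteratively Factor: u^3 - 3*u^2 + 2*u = (u - 1)*(u^2 - 2*u) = (u - 2)*(u - 1)*(u)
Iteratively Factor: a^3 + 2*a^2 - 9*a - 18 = (a + 2)*(a^2 - 9) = (a - 3)*(a + 2)*(a + 3)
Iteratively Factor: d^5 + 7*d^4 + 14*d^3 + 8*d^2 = (d)*(d^4 + 7*d^3 + 14*d^2 + 8*d) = d*(d + 1)*(d^3 + 6*d^2 + 8*d) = d*(d + 1)*(d + 2)*(d^2 + 4*d) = d*(d + 1)*(d + 2)*(d + 4)*(d)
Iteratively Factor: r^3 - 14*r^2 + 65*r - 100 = (r - 5)*(r^2 - 9*r + 20) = (r - 5)*(r - 4)*(r - 5)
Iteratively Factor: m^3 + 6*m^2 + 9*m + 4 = (m + 4)*(m^2 + 2*m + 1) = (m + 1)*(m + 4)*(m + 1)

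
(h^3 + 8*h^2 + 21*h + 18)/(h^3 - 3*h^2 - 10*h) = (h^2 + 6*h + 9)/(h*(h - 5))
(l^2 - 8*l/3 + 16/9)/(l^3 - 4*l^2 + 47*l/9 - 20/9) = (3*l - 4)/(3*l^2 - 8*l + 5)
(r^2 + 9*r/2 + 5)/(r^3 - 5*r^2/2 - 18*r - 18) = (2*r + 5)/(2*r^2 - 9*r - 18)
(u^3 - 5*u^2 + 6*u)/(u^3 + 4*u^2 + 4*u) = (u^2 - 5*u + 6)/(u^2 + 4*u + 4)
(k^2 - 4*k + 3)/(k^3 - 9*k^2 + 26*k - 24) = (k - 1)/(k^2 - 6*k + 8)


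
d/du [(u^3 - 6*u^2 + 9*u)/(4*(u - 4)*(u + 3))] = (u^4 - 2*u^3 - 39*u^2 + 144*u - 108)/(4*(u^4 - 2*u^3 - 23*u^2 + 24*u + 144))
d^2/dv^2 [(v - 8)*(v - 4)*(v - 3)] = 6*v - 30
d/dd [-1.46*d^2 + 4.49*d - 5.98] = 4.49 - 2.92*d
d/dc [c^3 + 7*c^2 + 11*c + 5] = 3*c^2 + 14*c + 11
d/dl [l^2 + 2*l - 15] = 2*l + 2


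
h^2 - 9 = (h - 3)*(h + 3)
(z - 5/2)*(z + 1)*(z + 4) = z^3 + 5*z^2/2 - 17*z/2 - 10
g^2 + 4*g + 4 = (g + 2)^2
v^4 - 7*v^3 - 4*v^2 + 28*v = v*(v - 7)*(v - 2)*(v + 2)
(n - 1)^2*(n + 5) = n^3 + 3*n^2 - 9*n + 5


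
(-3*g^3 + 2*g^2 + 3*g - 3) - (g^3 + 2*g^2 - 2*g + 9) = -4*g^3 + 5*g - 12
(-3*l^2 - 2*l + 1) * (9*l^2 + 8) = -27*l^4 - 18*l^3 - 15*l^2 - 16*l + 8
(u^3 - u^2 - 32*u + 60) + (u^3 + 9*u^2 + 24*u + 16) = 2*u^3 + 8*u^2 - 8*u + 76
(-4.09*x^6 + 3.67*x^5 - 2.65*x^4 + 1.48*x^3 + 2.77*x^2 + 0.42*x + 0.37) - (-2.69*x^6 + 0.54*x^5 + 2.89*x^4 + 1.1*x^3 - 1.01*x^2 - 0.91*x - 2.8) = -1.4*x^6 + 3.13*x^5 - 5.54*x^4 + 0.38*x^3 + 3.78*x^2 + 1.33*x + 3.17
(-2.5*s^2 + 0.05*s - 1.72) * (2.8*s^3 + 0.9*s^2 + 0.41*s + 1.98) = -7.0*s^5 - 2.11*s^4 - 5.796*s^3 - 6.4775*s^2 - 0.6062*s - 3.4056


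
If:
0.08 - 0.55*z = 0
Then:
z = 0.15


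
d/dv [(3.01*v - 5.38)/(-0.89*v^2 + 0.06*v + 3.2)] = (2.6789*v^2 - 9.5764*v + 9.9548)/(0.7921*v^4 - 0.1068*v^3 - 5.6924*v^2 + 0.384*v + 10.24)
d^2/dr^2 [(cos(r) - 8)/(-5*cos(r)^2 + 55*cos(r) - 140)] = (9*(1 - cos(2*r))^2*cos(r)/4 - 21*(1 - cos(2*r))^2/4 - 1970*cos(r) + 121*cos(2*r) + 51*cos(3*r)/2 - cos(5*r)/2 + 1014)/(5*(cos(r) - 7)^3*(cos(r) - 4)^3)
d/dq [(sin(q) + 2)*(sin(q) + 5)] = (2*sin(q) + 7)*cos(q)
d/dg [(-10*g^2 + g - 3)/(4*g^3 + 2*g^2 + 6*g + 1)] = (40*g^4 - 8*g^3 - 26*g^2 - 8*g + 19)/(16*g^6 + 16*g^5 + 52*g^4 + 32*g^3 + 40*g^2 + 12*g + 1)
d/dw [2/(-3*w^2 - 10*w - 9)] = 4*(3*w + 5)/(3*w^2 + 10*w + 9)^2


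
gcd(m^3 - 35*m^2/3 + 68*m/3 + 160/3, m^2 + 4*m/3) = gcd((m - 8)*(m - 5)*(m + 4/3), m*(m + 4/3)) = m + 4/3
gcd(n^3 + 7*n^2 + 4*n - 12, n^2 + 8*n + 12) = n^2 + 8*n + 12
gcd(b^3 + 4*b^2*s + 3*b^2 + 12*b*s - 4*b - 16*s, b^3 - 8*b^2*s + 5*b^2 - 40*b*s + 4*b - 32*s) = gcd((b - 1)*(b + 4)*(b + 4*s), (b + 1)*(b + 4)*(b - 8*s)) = b + 4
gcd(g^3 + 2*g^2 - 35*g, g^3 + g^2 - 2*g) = g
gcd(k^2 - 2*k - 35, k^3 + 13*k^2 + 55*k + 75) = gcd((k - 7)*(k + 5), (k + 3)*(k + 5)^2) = k + 5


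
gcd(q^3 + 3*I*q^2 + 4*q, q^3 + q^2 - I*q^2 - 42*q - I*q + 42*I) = q - I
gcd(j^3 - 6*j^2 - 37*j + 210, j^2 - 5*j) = j - 5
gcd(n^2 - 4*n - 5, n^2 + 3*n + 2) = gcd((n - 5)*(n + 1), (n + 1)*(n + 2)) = n + 1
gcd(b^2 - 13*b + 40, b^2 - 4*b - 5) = b - 5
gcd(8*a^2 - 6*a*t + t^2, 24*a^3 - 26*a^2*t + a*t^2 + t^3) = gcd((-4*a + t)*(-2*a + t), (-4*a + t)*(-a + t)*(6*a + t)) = -4*a + t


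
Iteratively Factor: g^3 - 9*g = (g)*(g^2 - 9) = g*(g + 3)*(g - 3)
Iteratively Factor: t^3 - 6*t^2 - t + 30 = (t - 3)*(t^2 - 3*t - 10) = (t - 5)*(t - 3)*(t + 2)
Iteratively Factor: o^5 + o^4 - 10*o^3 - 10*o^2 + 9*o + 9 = (o + 3)*(o^4 - 2*o^3 - 4*o^2 + 2*o + 3) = (o - 3)*(o + 3)*(o^3 + o^2 - o - 1) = (o - 3)*(o - 1)*(o + 3)*(o^2 + 2*o + 1) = (o - 3)*(o - 1)*(o + 1)*(o + 3)*(o + 1)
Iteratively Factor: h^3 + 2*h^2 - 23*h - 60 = (h - 5)*(h^2 + 7*h + 12) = (h - 5)*(h + 3)*(h + 4)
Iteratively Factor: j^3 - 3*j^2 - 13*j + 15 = (j + 3)*(j^2 - 6*j + 5) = (j - 1)*(j + 3)*(j - 5)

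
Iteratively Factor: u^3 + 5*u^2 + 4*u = (u + 4)*(u^2 + u) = (u + 1)*(u + 4)*(u)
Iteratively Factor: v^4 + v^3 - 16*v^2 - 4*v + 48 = (v - 3)*(v^3 + 4*v^2 - 4*v - 16) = (v - 3)*(v + 2)*(v^2 + 2*v - 8) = (v - 3)*(v - 2)*(v + 2)*(v + 4)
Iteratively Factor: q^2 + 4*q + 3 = (q + 3)*(q + 1)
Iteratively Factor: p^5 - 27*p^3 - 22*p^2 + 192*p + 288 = (p - 4)*(p^4 + 4*p^3 - 11*p^2 - 66*p - 72) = (p - 4)^2*(p^3 + 8*p^2 + 21*p + 18) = (p - 4)^2*(p + 3)*(p^2 + 5*p + 6) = (p - 4)^2*(p + 3)^2*(p + 2)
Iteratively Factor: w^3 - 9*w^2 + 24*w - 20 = (w - 2)*(w^2 - 7*w + 10) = (w - 5)*(w - 2)*(w - 2)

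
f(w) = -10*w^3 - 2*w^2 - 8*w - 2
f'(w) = -30*w^2 - 4*w - 8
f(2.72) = -239.79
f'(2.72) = -240.83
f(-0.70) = 6.05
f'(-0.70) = -19.90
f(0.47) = -7.24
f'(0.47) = -16.51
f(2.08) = -117.28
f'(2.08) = -146.11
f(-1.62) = 48.23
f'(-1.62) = -80.25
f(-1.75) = 59.47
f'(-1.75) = -92.88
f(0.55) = -8.67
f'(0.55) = -19.28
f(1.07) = -25.10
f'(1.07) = -46.63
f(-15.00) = 33418.00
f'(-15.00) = -6698.00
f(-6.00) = 2134.00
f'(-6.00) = -1064.00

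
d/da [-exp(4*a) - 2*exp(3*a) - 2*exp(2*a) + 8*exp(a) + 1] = (-4*exp(3*a) - 6*exp(2*a) - 4*exp(a) + 8)*exp(a)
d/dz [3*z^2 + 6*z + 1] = 6*z + 6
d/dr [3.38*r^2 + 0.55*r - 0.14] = 6.76*r + 0.55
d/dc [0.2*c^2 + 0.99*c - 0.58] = 0.4*c + 0.99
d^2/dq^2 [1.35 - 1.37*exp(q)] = -1.37*exp(q)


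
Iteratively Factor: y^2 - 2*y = (y)*(y - 2)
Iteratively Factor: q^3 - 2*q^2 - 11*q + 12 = (q - 1)*(q^2 - q - 12) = (q - 4)*(q - 1)*(q + 3)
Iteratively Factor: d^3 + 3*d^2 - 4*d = (d + 4)*(d^2 - d) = d*(d + 4)*(d - 1)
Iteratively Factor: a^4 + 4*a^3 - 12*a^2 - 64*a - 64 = (a - 4)*(a^3 + 8*a^2 + 20*a + 16) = (a - 4)*(a + 2)*(a^2 + 6*a + 8) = (a - 4)*(a + 2)^2*(a + 4)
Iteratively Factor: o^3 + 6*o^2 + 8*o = (o + 2)*(o^2 + 4*o) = o*(o + 2)*(o + 4)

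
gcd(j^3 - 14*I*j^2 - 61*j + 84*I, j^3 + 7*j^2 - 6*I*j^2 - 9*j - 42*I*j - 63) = j - 3*I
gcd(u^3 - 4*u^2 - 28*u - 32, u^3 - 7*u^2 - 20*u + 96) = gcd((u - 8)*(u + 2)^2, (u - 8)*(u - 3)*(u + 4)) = u - 8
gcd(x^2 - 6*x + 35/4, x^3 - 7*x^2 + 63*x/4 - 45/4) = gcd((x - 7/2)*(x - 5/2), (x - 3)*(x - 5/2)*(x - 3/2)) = x - 5/2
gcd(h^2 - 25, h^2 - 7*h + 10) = h - 5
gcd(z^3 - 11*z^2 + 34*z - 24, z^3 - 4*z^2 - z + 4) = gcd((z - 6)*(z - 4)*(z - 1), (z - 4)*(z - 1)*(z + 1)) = z^2 - 5*z + 4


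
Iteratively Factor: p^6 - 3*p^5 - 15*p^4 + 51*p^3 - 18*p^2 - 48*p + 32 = (p + 4)*(p^5 - 7*p^4 + 13*p^3 - p^2 - 14*p + 8) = (p + 1)*(p + 4)*(p^4 - 8*p^3 + 21*p^2 - 22*p + 8) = (p - 1)*(p + 1)*(p + 4)*(p^3 - 7*p^2 + 14*p - 8) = (p - 1)^2*(p + 1)*(p + 4)*(p^2 - 6*p + 8) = (p - 2)*(p - 1)^2*(p + 1)*(p + 4)*(p - 4)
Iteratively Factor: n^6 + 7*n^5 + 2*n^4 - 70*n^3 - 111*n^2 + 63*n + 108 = (n + 4)*(n^5 + 3*n^4 - 10*n^3 - 30*n^2 + 9*n + 27) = (n + 1)*(n + 4)*(n^4 + 2*n^3 - 12*n^2 - 18*n + 27) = (n + 1)*(n + 3)*(n + 4)*(n^3 - n^2 - 9*n + 9) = (n + 1)*(n + 3)^2*(n + 4)*(n^2 - 4*n + 3) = (n - 1)*(n + 1)*(n + 3)^2*(n + 4)*(n - 3)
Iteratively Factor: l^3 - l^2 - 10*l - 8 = (l + 1)*(l^2 - 2*l - 8) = (l - 4)*(l + 1)*(l + 2)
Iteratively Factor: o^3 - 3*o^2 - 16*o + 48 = (o + 4)*(o^2 - 7*o + 12) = (o - 4)*(o + 4)*(o - 3)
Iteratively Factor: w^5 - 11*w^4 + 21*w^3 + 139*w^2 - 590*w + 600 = (w - 3)*(w^4 - 8*w^3 - 3*w^2 + 130*w - 200) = (w - 5)*(w - 3)*(w^3 - 3*w^2 - 18*w + 40) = (w - 5)^2*(w - 3)*(w^2 + 2*w - 8) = (w - 5)^2*(w - 3)*(w + 4)*(w - 2)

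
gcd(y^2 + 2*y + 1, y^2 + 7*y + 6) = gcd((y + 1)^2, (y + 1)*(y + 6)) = y + 1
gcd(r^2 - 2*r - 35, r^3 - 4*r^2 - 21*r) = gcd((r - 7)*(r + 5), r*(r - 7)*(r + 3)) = r - 7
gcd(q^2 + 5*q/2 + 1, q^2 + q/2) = q + 1/2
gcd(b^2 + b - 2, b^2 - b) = b - 1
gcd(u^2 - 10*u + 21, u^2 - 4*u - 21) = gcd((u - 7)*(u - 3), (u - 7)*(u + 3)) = u - 7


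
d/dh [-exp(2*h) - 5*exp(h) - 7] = (-2*exp(h) - 5)*exp(h)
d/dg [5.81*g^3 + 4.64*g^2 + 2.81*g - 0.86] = 17.43*g^2 + 9.28*g + 2.81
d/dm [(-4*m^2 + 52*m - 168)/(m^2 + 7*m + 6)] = 16*(-5*m^2 + 18*m + 93)/(m^4 + 14*m^3 + 61*m^2 + 84*m + 36)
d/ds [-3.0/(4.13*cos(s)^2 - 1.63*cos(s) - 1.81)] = (4.89 - 24.78*cos(s))*sin(s)/(-4.13*cos(s)^2 + 1.63*cos(s) + 1.81)^2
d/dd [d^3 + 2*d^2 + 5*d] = 3*d^2 + 4*d + 5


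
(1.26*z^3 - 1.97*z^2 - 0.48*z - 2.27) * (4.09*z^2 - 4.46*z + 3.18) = 5.1534*z^5 - 13.6769*z^4 + 10.8298*z^3 - 13.4081*z^2 + 8.5978*z - 7.2186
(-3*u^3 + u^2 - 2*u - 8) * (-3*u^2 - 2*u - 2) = 9*u^5 + 3*u^4 + 10*u^3 + 26*u^2 + 20*u + 16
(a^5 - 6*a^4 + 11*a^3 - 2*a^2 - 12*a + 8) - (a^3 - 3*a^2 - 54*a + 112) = a^5 - 6*a^4 + 10*a^3 + a^2 + 42*a - 104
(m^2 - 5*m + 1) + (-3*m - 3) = m^2 - 8*m - 2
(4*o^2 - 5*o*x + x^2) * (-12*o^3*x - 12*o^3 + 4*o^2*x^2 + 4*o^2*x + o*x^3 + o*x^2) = -48*o^5*x - 48*o^5 + 76*o^4*x^2 + 76*o^4*x - 28*o^3*x^3 - 28*o^3*x^2 - o^2*x^4 - o^2*x^3 + o*x^5 + o*x^4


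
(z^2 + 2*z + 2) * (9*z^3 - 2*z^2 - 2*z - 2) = 9*z^5 + 16*z^4 + 12*z^3 - 10*z^2 - 8*z - 4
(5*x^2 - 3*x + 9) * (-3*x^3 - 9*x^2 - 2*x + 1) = -15*x^5 - 36*x^4 - 10*x^3 - 70*x^2 - 21*x + 9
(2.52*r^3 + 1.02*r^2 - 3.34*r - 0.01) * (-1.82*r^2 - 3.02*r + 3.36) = -4.5864*r^5 - 9.4668*r^4 + 11.4656*r^3 + 13.5322*r^2 - 11.1922*r - 0.0336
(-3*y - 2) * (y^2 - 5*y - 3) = -3*y^3 + 13*y^2 + 19*y + 6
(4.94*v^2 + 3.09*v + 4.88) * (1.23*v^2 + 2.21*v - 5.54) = 6.0762*v^4 + 14.7181*v^3 - 14.5363*v^2 - 6.3338*v - 27.0352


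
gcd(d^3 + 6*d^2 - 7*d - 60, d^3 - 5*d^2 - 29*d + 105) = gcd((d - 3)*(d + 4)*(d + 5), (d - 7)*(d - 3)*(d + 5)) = d^2 + 2*d - 15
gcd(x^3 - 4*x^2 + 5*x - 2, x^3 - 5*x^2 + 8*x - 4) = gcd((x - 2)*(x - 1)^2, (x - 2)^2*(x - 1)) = x^2 - 3*x + 2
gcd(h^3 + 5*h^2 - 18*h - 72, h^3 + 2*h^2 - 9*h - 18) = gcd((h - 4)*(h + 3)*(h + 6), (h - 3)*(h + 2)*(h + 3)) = h + 3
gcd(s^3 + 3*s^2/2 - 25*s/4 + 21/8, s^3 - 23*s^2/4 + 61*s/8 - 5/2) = s - 1/2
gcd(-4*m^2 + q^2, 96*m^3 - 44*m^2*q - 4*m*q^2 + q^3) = -2*m + q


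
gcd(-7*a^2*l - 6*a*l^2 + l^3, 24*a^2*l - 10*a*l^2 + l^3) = l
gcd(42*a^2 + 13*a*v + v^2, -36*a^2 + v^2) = 6*a + v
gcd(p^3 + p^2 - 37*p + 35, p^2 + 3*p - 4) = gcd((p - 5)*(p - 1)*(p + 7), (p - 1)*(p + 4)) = p - 1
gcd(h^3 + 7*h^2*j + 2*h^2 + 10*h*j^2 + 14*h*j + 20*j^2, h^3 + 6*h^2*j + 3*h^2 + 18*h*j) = 1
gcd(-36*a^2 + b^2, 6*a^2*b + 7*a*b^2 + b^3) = 6*a + b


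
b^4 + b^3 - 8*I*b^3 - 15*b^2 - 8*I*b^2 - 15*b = b*(b + 1)*(b - 5*I)*(b - 3*I)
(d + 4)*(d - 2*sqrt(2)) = d^2 - 2*sqrt(2)*d + 4*d - 8*sqrt(2)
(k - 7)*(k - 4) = k^2 - 11*k + 28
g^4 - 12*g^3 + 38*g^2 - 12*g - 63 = (g - 7)*(g - 3)^2*(g + 1)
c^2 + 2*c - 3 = (c - 1)*(c + 3)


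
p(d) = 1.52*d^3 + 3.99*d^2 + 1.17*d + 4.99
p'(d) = 4.56*d^2 + 7.98*d + 1.17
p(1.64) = 24.34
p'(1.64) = 26.52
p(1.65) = 24.61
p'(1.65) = 26.75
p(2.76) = 70.57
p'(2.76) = 57.93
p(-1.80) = 6.95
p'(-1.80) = 1.58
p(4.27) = 201.07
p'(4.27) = 118.39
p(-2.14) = 5.86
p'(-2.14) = 4.98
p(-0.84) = 5.92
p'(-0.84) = -2.32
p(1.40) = 18.62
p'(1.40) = 21.28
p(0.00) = 4.99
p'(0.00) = 1.17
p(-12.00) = -2061.05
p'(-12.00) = 562.05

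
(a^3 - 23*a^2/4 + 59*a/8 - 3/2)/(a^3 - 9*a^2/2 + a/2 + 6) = (a - 1/4)/(a + 1)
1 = 1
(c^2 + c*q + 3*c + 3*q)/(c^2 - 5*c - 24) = (c + q)/(c - 8)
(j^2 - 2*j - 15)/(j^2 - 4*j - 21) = (j - 5)/(j - 7)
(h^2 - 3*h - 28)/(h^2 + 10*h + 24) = (h - 7)/(h + 6)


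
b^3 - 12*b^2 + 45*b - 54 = (b - 6)*(b - 3)^2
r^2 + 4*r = r*(r + 4)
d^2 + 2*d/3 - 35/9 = (d - 5/3)*(d + 7/3)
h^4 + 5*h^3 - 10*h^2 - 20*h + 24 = (h - 2)*(h - 1)*(h + 2)*(h + 6)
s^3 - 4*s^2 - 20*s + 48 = (s - 6)*(s - 2)*(s + 4)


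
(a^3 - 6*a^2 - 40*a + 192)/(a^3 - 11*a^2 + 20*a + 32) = (a + 6)/(a + 1)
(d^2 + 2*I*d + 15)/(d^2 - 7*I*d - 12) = (d + 5*I)/(d - 4*I)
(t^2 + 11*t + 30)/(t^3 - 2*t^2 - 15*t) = (t^2 + 11*t + 30)/(t*(t^2 - 2*t - 15))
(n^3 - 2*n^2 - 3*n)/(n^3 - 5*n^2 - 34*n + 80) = n*(n^2 - 2*n - 3)/(n^3 - 5*n^2 - 34*n + 80)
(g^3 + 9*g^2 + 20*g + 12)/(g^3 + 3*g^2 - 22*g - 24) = (g + 2)/(g - 4)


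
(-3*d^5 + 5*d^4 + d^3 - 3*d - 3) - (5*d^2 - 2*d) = -3*d^5 + 5*d^4 + d^3 - 5*d^2 - d - 3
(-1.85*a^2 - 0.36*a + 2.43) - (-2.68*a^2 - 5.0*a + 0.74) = 0.83*a^2 + 4.64*a + 1.69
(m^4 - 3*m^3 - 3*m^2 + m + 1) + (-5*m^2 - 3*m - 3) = m^4 - 3*m^3 - 8*m^2 - 2*m - 2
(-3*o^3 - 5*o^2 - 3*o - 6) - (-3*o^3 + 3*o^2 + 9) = -8*o^2 - 3*o - 15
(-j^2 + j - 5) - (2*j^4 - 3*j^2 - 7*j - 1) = -2*j^4 + 2*j^2 + 8*j - 4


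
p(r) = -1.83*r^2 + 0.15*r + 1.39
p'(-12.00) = 44.07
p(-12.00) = -263.93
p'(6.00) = -21.81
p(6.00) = -63.59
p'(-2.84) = 10.54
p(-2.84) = -13.80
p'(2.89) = -10.43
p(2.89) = -13.46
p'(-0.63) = 2.46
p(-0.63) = 0.57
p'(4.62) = -16.76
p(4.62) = -36.98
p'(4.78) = -17.34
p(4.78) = -39.71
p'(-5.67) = 20.90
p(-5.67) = -58.29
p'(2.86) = -10.32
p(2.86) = -13.15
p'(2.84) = -10.24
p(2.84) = -12.94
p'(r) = 0.15 - 3.66*r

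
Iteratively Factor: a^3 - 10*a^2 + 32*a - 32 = (a - 2)*(a^2 - 8*a + 16) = (a - 4)*(a - 2)*(a - 4)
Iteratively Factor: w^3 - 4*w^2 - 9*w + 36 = (w - 4)*(w^2 - 9) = (w - 4)*(w - 3)*(w + 3)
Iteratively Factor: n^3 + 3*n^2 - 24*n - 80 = (n + 4)*(n^2 - n - 20) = (n + 4)^2*(n - 5)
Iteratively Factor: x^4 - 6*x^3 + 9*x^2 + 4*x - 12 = (x + 1)*(x^3 - 7*x^2 + 16*x - 12) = (x - 2)*(x + 1)*(x^2 - 5*x + 6) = (x - 2)^2*(x + 1)*(x - 3)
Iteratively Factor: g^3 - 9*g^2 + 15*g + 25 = (g - 5)*(g^2 - 4*g - 5) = (g - 5)^2*(g + 1)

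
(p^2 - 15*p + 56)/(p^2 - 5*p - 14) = (p - 8)/(p + 2)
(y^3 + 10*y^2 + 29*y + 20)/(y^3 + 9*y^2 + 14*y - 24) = (y^2 + 6*y + 5)/(y^2 + 5*y - 6)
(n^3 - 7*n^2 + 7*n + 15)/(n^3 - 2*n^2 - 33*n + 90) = (n + 1)/(n + 6)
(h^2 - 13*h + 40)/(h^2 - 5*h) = (h - 8)/h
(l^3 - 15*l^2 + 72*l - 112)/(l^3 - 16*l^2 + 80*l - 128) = (l - 7)/(l - 8)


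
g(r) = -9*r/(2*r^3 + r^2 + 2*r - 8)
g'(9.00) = 0.01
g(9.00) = -0.05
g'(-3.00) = -0.24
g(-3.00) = -0.46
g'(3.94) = 0.13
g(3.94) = -0.26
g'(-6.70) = -0.03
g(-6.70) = -0.10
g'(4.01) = 0.12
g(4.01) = -0.25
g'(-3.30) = -0.20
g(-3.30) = -0.39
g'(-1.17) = 0.18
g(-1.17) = -0.86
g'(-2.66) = -0.28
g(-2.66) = -0.55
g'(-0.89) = 0.50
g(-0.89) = -0.77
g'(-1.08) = 0.28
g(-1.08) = -0.84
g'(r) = -9*r*(-6*r^2 - 2*r - 2)/(2*r^3 + r^2 + 2*r - 8)^2 - 9/(2*r^3 + r^2 + 2*r - 8)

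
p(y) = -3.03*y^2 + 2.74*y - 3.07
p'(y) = 2.74 - 6.06*y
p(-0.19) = -3.70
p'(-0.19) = 3.89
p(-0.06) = -3.25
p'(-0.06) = 3.10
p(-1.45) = -13.41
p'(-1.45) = 11.53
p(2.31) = -12.91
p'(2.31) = -11.26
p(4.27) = -46.62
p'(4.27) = -23.14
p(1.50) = -5.78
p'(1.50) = -6.35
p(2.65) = -17.09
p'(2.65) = -13.32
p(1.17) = -4.01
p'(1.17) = -4.35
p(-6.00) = -128.59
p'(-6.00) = 39.10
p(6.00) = -95.71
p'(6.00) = -33.62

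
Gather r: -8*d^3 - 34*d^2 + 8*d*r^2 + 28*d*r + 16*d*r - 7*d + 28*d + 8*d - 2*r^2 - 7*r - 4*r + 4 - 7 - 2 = -8*d^3 - 34*d^2 + 29*d + r^2*(8*d - 2) + r*(44*d - 11) - 5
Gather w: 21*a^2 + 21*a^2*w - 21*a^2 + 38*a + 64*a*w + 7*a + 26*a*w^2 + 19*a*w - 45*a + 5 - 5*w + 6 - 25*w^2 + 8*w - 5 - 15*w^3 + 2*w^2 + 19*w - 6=-15*w^3 + w^2*(26*a - 23) + w*(21*a^2 + 83*a + 22)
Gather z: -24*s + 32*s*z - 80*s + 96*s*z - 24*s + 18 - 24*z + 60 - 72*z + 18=-128*s + z*(128*s - 96) + 96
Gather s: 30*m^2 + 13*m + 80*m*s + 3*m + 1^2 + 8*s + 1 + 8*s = 30*m^2 + 16*m + s*(80*m + 16) + 2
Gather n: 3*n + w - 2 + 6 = 3*n + w + 4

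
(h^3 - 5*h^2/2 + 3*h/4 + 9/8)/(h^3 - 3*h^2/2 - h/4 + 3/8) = (2*h - 3)/(2*h - 1)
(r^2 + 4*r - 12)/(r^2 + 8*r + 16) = (r^2 + 4*r - 12)/(r^2 + 8*r + 16)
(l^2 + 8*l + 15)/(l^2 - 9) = (l + 5)/(l - 3)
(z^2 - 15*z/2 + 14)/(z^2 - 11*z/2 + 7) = (z - 4)/(z - 2)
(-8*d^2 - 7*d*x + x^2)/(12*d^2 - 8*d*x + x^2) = (-8*d^2 - 7*d*x + x^2)/(12*d^2 - 8*d*x + x^2)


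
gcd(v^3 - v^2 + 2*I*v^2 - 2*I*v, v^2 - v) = v^2 - v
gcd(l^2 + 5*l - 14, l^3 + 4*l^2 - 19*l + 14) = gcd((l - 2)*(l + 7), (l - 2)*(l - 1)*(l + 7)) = l^2 + 5*l - 14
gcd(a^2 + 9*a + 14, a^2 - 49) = a + 7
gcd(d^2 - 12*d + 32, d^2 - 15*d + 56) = d - 8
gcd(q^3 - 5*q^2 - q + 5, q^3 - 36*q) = 1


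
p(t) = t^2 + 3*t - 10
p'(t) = 2*t + 3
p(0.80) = -6.96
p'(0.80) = 4.60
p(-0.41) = -11.06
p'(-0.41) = 2.18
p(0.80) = -6.96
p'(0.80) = 4.60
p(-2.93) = -10.21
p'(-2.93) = -2.86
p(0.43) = -8.53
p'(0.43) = 3.86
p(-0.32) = -10.86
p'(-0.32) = 2.36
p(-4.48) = -3.37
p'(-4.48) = -5.96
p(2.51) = 3.83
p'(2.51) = 8.02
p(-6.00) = 8.00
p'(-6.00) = -9.00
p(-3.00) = -10.00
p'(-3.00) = -3.00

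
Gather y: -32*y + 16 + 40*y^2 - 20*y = 40*y^2 - 52*y + 16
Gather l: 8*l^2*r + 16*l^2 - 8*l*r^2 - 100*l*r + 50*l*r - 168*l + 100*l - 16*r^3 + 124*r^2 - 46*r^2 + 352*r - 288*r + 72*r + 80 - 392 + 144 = l^2*(8*r + 16) + l*(-8*r^2 - 50*r - 68) - 16*r^3 + 78*r^2 + 136*r - 168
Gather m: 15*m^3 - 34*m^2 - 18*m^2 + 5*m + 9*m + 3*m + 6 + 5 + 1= 15*m^3 - 52*m^2 + 17*m + 12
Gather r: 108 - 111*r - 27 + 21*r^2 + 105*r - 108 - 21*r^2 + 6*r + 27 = 0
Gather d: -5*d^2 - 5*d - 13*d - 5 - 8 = -5*d^2 - 18*d - 13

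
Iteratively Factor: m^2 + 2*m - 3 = (m - 1)*(m + 3)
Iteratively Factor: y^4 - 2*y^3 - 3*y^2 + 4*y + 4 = (y - 2)*(y^3 - 3*y - 2) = (y - 2)*(y + 1)*(y^2 - y - 2) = (y - 2)^2*(y + 1)*(y + 1)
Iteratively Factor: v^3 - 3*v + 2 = (v - 1)*(v^2 + v - 2) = (v - 1)^2*(v + 2)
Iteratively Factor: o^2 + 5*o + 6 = (o + 3)*(o + 2)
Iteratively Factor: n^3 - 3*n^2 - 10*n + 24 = (n - 2)*(n^2 - n - 12) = (n - 2)*(n + 3)*(n - 4)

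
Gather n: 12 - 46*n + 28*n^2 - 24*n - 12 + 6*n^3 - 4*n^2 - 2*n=6*n^3 + 24*n^2 - 72*n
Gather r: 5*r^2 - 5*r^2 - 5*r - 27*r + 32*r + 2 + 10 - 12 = 0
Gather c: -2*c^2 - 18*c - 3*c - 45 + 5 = -2*c^2 - 21*c - 40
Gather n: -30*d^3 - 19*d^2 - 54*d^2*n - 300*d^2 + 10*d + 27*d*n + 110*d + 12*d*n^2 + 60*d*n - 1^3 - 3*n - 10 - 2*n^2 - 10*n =-30*d^3 - 319*d^2 + 120*d + n^2*(12*d - 2) + n*(-54*d^2 + 87*d - 13) - 11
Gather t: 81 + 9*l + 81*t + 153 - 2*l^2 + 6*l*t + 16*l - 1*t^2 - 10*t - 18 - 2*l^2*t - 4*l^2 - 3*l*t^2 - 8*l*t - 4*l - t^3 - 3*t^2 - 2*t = -6*l^2 + 21*l - t^3 + t^2*(-3*l - 4) + t*(-2*l^2 - 2*l + 69) + 216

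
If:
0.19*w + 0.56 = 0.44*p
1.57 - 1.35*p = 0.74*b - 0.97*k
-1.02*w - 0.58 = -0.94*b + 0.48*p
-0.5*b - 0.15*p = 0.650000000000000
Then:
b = -1.42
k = -2.16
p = 0.39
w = -2.05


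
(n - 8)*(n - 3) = n^2 - 11*n + 24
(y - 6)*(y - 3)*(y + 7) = y^3 - 2*y^2 - 45*y + 126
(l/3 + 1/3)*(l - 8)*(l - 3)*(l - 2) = l^4/3 - 4*l^3 + 11*l^2 - 2*l/3 - 16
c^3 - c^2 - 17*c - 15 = (c - 5)*(c + 1)*(c + 3)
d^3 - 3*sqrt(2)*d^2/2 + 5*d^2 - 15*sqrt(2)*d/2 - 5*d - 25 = (d + 5)*(d - 5*sqrt(2)/2)*(d + sqrt(2))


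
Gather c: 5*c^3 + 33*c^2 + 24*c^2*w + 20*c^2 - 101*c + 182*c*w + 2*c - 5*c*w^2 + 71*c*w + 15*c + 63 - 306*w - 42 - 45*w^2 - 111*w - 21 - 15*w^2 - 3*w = 5*c^3 + c^2*(24*w + 53) + c*(-5*w^2 + 253*w - 84) - 60*w^2 - 420*w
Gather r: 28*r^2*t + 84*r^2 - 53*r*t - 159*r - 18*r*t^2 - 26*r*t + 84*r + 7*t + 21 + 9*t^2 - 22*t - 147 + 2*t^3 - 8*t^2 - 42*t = r^2*(28*t + 84) + r*(-18*t^2 - 79*t - 75) + 2*t^3 + t^2 - 57*t - 126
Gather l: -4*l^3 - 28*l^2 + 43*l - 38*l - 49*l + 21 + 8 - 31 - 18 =-4*l^3 - 28*l^2 - 44*l - 20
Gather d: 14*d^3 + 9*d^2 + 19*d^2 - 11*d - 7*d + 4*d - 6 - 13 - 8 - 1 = 14*d^3 + 28*d^2 - 14*d - 28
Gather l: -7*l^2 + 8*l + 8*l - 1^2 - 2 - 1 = -7*l^2 + 16*l - 4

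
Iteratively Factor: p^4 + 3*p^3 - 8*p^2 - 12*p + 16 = (p + 4)*(p^3 - p^2 - 4*p + 4) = (p - 1)*(p + 4)*(p^2 - 4) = (p - 2)*(p - 1)*(p + 4)*(p + 2)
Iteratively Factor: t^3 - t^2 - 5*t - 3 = (t + 1)*(t^2 - 2*t - 3) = (t + 1)^2*(t - 3)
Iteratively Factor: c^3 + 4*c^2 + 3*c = (c)*(c^2 + 4*c + 3) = c*(c + 3)*(c + 1)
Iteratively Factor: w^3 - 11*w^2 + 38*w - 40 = (w - 4)*(w^2 - 7*w + 10) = (w - 5)*(w - 4)*(w - 2)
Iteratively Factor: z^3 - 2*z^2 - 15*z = (z + 3)*(z^2 - 5*z) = z*(z + 3)*(z - 5)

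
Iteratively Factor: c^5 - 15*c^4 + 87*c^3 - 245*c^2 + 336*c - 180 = (c - 3)*(c^4 - 12*c^3 + 51*c^2 - 92*c + 60) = (c - 3)*(c - 2)*(c^3 - 10*c^2 + 31*c - 30) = (c - 3)^2*(c - 2)*(c^2 - 7*c + 10) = (c - 3)^2*(c - 2)^2*(c - 5)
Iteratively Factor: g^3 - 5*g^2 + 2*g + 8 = (g + 1)*(g^2 - 6*g + 8) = (g - 4)*(g + 1)*(g - 2)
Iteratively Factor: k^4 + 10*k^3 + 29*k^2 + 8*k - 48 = (k - 1)*(k^3 + 11*k^2 + 40*k + 48) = (k - 1)*(k + 4)*(k^2 + 7*k + 12) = (k - 1)*(k + 4)^2*(k + 3)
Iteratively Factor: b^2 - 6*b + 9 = (b - 3)*(b - 3)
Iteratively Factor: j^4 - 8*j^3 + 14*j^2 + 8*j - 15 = (j - 1)*(j^3 - 7*j^2 + 7*j + 15) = (j - 1)*(j + 1)*(j^2 - 8*j + 15) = (j - 3)*(j - 1)*(j + 1)*(j - 5)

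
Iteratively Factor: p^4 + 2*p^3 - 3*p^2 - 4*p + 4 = (p - 1)*(p^3 + 3*p^2 - 4) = (p - 1)*(p + 2)*(p^2 + p - 2) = (p - 1)*(p + 2)^2*(p - 1)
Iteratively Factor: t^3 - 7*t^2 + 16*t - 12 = (t - 2)*(t^2 - 5*t + 6) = (t - 2)^2*(t - 3)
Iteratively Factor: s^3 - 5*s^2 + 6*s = (s - 3)*(s^2 - 2*s) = s*(s - 3)*(s - 2)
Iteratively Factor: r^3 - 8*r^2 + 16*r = (r - 4)*(r^2 - 4*r) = r*(r - 4)*(r - 4)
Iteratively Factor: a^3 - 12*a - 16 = (a + 2)*(a^2 - 2*a - 8) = (a + 2)^2*(a - 4)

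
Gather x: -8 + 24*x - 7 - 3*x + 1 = 21*x - 14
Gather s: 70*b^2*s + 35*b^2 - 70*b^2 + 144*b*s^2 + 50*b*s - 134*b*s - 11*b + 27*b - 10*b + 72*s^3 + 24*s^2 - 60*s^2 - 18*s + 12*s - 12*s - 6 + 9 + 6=-35*b^2 + 6*b + 72*s^3 + s^2*(144*b - 36) + s*(70*b^2 - 84*b - 18) + 9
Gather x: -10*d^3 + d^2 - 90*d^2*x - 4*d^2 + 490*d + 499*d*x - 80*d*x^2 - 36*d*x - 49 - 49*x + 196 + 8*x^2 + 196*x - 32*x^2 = -10*d^3 - 3*d^2 + 490*d + x^2*(-80*d - 24) + x*(-90*d^2 + 463*d + 147) + 147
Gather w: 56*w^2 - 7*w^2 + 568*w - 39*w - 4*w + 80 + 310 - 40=49*w^2 + 525*w + 350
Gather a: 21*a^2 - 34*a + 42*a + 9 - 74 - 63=21*a^2 + 8*a - 128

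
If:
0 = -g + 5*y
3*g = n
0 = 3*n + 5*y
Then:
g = 0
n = 0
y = 0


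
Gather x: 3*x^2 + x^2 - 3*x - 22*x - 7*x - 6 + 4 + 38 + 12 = 4*x^2 - 32*x + 48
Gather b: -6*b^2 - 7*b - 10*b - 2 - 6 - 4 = -6*b^2 - 17*b - 12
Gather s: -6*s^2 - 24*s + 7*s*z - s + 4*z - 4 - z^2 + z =-6*s^2 + s*(7*z - 25) - z^2 + 5*z - 4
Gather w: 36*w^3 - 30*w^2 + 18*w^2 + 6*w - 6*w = 36*w^3 - 12*w^2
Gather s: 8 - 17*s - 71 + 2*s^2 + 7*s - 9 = 2*s^2 - 10*s - 72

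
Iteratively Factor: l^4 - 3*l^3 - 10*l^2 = (l)*(l^3 - 3*l^2 - 10*l) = l*(l - 5)*(l^2 + 2*l) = l^2*(l - 5)*(l + 2)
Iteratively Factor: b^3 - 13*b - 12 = (b + 1)*(b^2 - b - 12) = (b + 1)*(b + 3)*(b - 4)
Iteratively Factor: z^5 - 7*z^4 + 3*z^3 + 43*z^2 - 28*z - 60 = (z - 2)*(z^4 - 5*z^3 - 7*z^2 + 29*z + 30) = (z - 2)*(z + 1)*(z^3 - 6*z^2 - z + 30) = (z - 3)*(z - 2)*(z + 1)*(z^2 - 3*z - 10) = (z - 3)*(z - 2)*(z + 1)*(z + 2)*(z - 5)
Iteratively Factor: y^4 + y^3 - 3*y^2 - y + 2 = (y + 2)*(y^3 - y^2 - y + 1) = (y + 1)*(y + 2)*(y^2 - 2*y + 1) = (y - 1)*(y + 1)*(y + 2)*(y - 1)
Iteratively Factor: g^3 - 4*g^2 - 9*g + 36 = (g - 4)*(g^2 - 9) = (g - 4)*(g - 3)*(g + 3)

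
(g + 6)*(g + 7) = g^2 + 13*g + 42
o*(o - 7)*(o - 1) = o^3 - 8*o^2 + 7*o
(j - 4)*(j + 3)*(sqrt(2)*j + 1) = sqrt(2)*j^3 - sqrt(2)*j^2 + j^2 - 12*sqrt(2)*j - j - 12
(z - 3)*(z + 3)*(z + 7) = z^3 + 7*z^2 - 9*z - 63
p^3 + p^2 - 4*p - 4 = (p - 2)*(p + 1)*(p + 2)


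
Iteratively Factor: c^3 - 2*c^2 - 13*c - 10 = (c + 2)*(c^2 - 4*c - 5) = (c - 5)*(c + 2)*(c + 1)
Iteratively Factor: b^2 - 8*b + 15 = (b - 3)*(b - 5)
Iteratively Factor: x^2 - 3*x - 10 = (x + 2)*(x - 5)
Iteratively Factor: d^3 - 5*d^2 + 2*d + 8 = (d - 2)*(d^2 - 3*d - 4) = (d - 2)*(d + 1)*(d - 4)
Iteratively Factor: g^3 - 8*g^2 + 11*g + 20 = (g + 1)*(g^2 - 9*g + 20) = (g - 5)*(g + 1)*(g - 4)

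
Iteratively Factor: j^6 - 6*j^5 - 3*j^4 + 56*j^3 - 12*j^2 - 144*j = (j + 2)*(j^5 - 8*j^4 + 13*j^3 + 30*j^2 - 72*j) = (j - 3)*(j + 2)*(j^4 - 5*j^3 - 2*j^2 + 24*j) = (j - 3)^2*(j + 2)*(j^3 - 2*j^2 - 8*j) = j*(j - 3)^2*(j + 2)*(j^2 - 2*j - 8) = j*(j - 4)*(j - 3)^2*(j + 2)*(j + 2)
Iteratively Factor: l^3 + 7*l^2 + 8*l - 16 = (l + 4)*(l^2 + 3*l - 4) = (l - 1)*(l + 4)*(l + 4)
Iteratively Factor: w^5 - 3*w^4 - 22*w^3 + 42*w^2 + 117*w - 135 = (w + 3)*(w^4 - 6*w^3 - 4*w^2 + 54*w - 45) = (w - 3)*(w + 3)*(w^3 - 3*w^2 - 13*w + 15) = (w - 5)*(w - 3)*(w + 3)*(w^2 + 2*w - 3) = (w - 5)*(w - 3)*(w + 3)^2*(w - 1)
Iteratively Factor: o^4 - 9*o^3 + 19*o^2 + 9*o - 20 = (o - 1)*(o^3 - 8*o^2 + 11*o + 20) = (o - 1)*(o + 1)*(o^2 - 9*o + 20) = (o - 4)*(o - 1)*(o + 1)*(o - 5)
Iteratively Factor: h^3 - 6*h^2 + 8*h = (h)*(h^2 - 6*h + 8) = h*(h - 4)*(h - 2)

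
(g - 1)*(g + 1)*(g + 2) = g^3 + 2*g^2 - g - 2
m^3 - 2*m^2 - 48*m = m*(m - 8)*(m + 6)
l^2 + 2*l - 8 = (l - 2)*(l + 4)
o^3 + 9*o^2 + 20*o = o*(o + 4)*(o + 5)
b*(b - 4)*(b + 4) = b^3 - 16*b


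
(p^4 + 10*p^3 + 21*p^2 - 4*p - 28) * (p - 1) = p^5 + 9*p^4 + 11*p^3 - 25*p^2 - 24*p + 28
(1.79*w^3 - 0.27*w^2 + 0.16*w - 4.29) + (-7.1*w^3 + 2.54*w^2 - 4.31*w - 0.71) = -5.31*w^3 + 2.27*w^2 - 4.15*w - 5.0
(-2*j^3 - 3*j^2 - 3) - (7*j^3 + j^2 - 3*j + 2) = -9*j^3 - 4*j^2 + 3*j - 5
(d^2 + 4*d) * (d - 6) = d^3 - 2*d^2 - 24*d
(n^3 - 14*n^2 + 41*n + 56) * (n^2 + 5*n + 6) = n^5 - 9*n^4 - 23*n^3 + 177*n^2 + 526*n + 336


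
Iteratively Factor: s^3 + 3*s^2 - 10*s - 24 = (s - 3)*(s^2 + 6*s + 8) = (s - 3)*(s + 4)*(s + 2)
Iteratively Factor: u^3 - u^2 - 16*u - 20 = (u - 5)*(u^2 + 4*u + 4) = (u - 5)*(u + 2)*(u + 2)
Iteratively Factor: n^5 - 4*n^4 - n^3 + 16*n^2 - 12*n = (n - 2)*(n^4 - 2*n^3 - 5*n^2 + 6*n) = n*(n - 2)*(n^3 - 2*n^2 - 5*n + 6) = n*(n - 2)*(n - 1)*(n^2 - n - 6) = n*(n - 3)*(n - 2)*(n - 1)*(n + 2)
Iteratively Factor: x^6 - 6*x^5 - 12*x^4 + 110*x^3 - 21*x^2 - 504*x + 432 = (x - 3)*(x^5 - 3*x^4 - 21*x^3 + 47*x^2 + 120*x - 144) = (x - 3)*(x - 1)*(x^4 - 2*x^3 - 23*x^2 + 24*x + 144) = (x - 3)*(x - 1)*(x + 3)*(x^3 - 5*x^2 - 8*x + 48) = (x - 4)*(x - 3)*(x - 1)*(x + 3)*(x^2 - x - 12) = (x - 4)^2*(x - 3)*(x - 1)*(x + 3)*(x + 3)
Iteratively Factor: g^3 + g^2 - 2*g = (g - 1)*(g^2 + 2*g) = (g - 1)*(g + 2)*(g)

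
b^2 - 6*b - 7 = (b - 7)*(b + 1)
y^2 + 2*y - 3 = (y - 1)*(y + 3)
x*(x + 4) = x^2 + 4*x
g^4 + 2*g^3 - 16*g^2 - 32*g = g*(g - 4)*(g + 2)*(g + 4)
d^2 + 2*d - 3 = (d - 1)*(d + 3)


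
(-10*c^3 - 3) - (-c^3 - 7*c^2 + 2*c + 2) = -9*c^3 + 7*c^2 - 2*c - 5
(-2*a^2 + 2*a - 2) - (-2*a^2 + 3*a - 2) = -a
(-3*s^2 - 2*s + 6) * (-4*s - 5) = 12*s^3 + 23*s^2 - 14*s - 30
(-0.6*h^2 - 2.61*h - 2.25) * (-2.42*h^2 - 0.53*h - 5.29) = 1.452*h^4 + 6.6342*h^3 + 10.0023*h^2 + 14.9994*h + 11.9025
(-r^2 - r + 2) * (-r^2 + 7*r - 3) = r^4 - 6*r^3 - 6*r^2 + 17*r - 6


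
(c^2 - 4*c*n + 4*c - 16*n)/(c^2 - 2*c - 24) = (c - 4*n)/(c - 6)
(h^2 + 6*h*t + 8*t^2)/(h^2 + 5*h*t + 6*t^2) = (h + 4*t)/(h + 3*t)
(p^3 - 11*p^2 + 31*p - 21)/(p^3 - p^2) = 1 - 10/p + 21/p^2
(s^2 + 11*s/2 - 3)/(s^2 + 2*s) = (s^2 + 11*s/2 - 3)/(s*(s + 2))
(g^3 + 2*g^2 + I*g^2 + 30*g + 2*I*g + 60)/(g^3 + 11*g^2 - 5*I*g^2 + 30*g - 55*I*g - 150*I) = (g^2 + g*(2 + 6*I) + 12*I)/(g^2 + 11*g + 30)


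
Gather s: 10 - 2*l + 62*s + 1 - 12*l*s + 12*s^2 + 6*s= -2*l + 12*s^2 + s*(68 - 12*l) + 11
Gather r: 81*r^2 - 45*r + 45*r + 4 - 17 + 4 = 81*r^2 - 9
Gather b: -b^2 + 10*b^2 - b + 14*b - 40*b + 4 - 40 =9*b^2 - 27*b - 36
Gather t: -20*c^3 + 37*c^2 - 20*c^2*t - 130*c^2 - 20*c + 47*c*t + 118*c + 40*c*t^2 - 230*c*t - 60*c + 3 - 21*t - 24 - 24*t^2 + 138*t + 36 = -20*c^3 - 93*c^2 + 38*c + t^2*(40*c - 24) + t*(-20*c^2 - 183*c + 117) + 15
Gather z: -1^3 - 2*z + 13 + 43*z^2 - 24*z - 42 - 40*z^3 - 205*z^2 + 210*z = -40*z^3 - 162*z^2 + 184*z - 30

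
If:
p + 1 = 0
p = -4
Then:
No Solution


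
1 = 1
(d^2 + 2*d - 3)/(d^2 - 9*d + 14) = (d^2 + 2*d - 3)/(d^2 - 9*d + 14)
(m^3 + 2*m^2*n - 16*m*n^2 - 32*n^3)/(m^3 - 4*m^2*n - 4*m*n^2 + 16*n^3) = (m + 4*n)/(m - 2*n)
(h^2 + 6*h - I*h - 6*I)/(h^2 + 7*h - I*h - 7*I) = (h + 6)/(h + 7)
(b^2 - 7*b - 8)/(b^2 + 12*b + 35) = (b^2 - 7*b - 8)/(b^2 + 12*b + 35)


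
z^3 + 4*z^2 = z^2*(z + 4)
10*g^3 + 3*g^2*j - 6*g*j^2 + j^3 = (-5*g + j)*(-2*g + j)*(g + j)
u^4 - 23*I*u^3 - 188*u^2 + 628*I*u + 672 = (u - 8*I)*(u - 7*I)*(u - 6*I)*(u - 2*I)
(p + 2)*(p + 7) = p^2 + 9*p + 14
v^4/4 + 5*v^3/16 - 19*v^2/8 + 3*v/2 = v*(v/4 + 1)*(v - 2)*(v - 3/4)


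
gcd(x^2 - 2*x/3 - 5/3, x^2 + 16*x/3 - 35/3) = x - 5/3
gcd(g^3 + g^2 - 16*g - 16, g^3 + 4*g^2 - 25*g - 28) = g^2 - 3*g - 4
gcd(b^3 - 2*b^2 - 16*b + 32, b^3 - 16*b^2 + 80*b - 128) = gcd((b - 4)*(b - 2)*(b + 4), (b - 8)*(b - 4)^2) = b - 4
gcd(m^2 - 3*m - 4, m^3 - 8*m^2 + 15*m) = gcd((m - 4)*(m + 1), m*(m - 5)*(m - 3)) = 1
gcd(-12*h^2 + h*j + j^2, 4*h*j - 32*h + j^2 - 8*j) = 4*h + j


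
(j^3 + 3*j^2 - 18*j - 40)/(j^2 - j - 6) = (j^2 + j - 20)/(j - 3)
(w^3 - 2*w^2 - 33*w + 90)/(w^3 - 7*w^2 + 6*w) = (w^3 - 2*w^2 - 33*w + 90)/(w*(w^2 - 7*w + 6))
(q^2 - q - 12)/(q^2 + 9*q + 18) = (q - 4)/(q + 6)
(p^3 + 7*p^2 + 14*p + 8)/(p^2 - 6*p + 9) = (p^3 + 7*p^2 + 14*p + 8)/(p^2 - 6*p + 9)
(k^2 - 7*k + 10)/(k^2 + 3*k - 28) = (k^2 - 7*k + 10)/(k^2 + 3*k - 28)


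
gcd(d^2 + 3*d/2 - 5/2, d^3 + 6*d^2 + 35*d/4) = d + 5/2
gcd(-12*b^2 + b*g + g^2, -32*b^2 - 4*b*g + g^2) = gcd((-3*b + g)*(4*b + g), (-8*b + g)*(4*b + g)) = 4*b + g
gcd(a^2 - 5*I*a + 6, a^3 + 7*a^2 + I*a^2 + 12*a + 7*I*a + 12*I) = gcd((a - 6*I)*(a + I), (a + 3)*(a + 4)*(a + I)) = a + I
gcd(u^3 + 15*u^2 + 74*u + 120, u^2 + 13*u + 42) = u + 6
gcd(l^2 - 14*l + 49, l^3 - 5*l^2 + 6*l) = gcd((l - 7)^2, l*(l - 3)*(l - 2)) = 1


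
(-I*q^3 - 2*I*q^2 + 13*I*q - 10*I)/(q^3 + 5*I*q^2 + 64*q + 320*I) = I*(-q^3 - 2*q^2 + 13*q - 10)/(q^3 + 5*I*q^2 + 64*q + 320*I)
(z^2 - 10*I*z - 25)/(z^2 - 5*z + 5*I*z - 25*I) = (z^2 - 10*I*z - 25)/(z^2 + 5*z*(-1 + I) - 25*I)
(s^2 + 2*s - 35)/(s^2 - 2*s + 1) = (s^2 + 2*s - 35)/(s^2 - 2*s + 1)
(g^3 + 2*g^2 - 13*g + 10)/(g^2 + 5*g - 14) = (g^2 + 4*g - 5)/(g + 7)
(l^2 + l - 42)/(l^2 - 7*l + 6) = (l + 7)/(l - 1)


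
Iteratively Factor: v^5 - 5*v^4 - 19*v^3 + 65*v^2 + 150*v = (v)*(v^4 - 5*v^3 - 19*v^2 + 65*v + 150) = v*(v - 5)*(v^3 - 19*v - 30) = v*(v - 5)^2*(v^2 + 5*v + 6) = v*(v - 5)^2*(v + 3)*(v + 2)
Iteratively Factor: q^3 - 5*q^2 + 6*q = (q)*(q^2 - 5*q + 6) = q*(q - 3)*(q - 2)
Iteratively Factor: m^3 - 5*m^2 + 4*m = (m - 1)*(m^2 - 4*m) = m*(m - 1)*(m - 4)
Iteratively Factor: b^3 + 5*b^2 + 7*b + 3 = (b + 1)*(b^2 + 4*b + 3) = (b + 1)*(b + 3)*(b + 1)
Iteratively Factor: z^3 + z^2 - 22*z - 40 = (z + 2)*(z^2 - z - 20) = (z - 5)*(z + 2)*(z + 4)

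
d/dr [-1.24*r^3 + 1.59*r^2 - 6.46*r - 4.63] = -3.72*r^2 + 3.18*r - 6.46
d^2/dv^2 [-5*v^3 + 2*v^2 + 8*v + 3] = 4 - 30*v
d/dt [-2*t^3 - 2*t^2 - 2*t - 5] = -6*t^2 - 4*t - 2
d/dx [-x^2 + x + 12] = 1 - 2*x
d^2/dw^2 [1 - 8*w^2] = -16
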